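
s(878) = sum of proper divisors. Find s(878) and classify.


Proper divisors: 1, 2, 439
Sum = 1 + 2 + 439 = 442
442 < 878 → deficient

s(878) = 442 (deficient)


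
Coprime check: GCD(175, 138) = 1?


Euclidean algorithm:
175 = 1 * 138 + 37
138 = 3 * 37 + 27
37 = 1 * 27 + 10
27 = 2 * 10 + 7
10 = 1 * 7 + 3
7 = 2 * 3 + 1
3 = 3 * 1 + 0
GCD(175, 138) = 1

Yes, coprime (GCD = 1)


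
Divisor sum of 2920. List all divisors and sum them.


Divisors of 2920: 1, 2, 4, 5, 8, 10, 20, 40, 73, 146, 292, 365, 584, 730, 1460, 2920
Sum = 1 + 2 + 4 + 5 + 8 + 10 + 20 + 40 + 73 + 146 + 292 + 365 + 584 + 730 + 1460 + 2920 = 6660

σ(2920) = 6660


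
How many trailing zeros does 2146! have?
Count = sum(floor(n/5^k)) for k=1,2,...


floor(2146/5) = 429
floor(2146/25) = 85
floor(2146/125) = 17
floor(2146/625) = 3
Total = 534

534 trailing zeros


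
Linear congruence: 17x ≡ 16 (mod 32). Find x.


GCD(17, 32) = 1, unique solution
a^(-1) mod 32 = 17
x = 17 * 16 mod 32 = 16

x ≡ 16 (mod 32)


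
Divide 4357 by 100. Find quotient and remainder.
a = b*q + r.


4357 = 100 * 43 + 57
Check: 4300 + 57 = 4357

q = 43, r = 57


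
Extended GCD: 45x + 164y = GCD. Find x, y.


Tabular extended Euclidean (each row: r = 45*s + 164*t):
r=45, s=1, t=0
r=164, s=0, t=1
q=0: r=45, s=1, t=0   [45*(1) + 164*(0) = 45]
q=3: r=29, s=-3, t=1   [45*(-3) + 164*(1) = 29]
q=1: r=16, s=4, t=-1   [45*(4) + 164*(-1) = 16]
q=1: r=13, s=-7, t=2   [45*(-7) + 164*(2) = 13]
q=1: r=3, s=11, t=-3   [45*(11) + 164*(-3) = 3]
q=4: r=1, s=-51, t=14   [45*(-51) + 164*(14) = 1]
q=3: r=0, s=164, t=-45   [45*(164) + 164*(-45) = 0]
GCD = 1; from the row with r=1: x=-51, y=14
Check: 45*(-51) + 164*(14) = -2295 + 2296 = 1

GCD = 1, x = -51, y = 14


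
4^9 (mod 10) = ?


4^1 mod 10 = 4
4^2 mod 10 = 6
4^3 mod 10 = 4
4^4 mod 10 = 6
4^5 mod 10 = 4
4^6 mod 10 = 6
4^7 mod 10 = 4
4^8 mod 10 = 6
4^9 mod 10 = 4


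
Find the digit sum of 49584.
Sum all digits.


4 + 9 + 5 + 8 + 4 = 30


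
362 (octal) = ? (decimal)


362 (base 8) = 242 (decimal)
242 (decimal) = 242 (base 10)


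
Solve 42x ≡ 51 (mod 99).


GCD(42, 99) = 3 divides 51
Divide: 14x ≡ 17 (mod 33)
x ≡ 13 (mod 33)


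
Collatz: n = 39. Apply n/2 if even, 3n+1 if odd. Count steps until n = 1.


39 → 118 → 59 → 178 → 89 → 268 → 134 → 67 → 202 → 101 → 304 → 152 → 76 → 38 → 19 → 58 → 29 → 88 → 44 → 22 → 11 → 34 → 17 → 52 → 26 → 13 → 40 → 20 → 10 → 5 → 16 → 8 → 4 → 2 → 1
Total steps = 34

34 steps


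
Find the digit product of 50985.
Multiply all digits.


5 × 0 × 9 × 8 × 5 = 0


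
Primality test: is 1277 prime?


Check divisors up to sqrt(1277) = 35.7351
No divisors found.
1277 is prime.

Yes, 1277 is prime


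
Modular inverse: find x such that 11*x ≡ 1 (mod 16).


Use the extended Euclidean algorithm on (16, 11); each row r = 16*s + 11*t:
r=16, s=1, t=0
r=11, s=0, t=1
q=1: r=5, s=1, t=-1   [16*(1) + 11*(-1) = 5]
q=2: r=1, s=-2, t=3   [16*(-2) + 11*(3) = 1]
q=5: r=0, s=11, t=-16   [16*(11) + 11*(-16) = 0]
GCD = 1 with t = 3, so 11*(3) ≡ 1 (mod 16)
Inverse = 3 mod 16 = 3
Check: 11 * 3 = 33 ≡ 1 (mod 16)

11^(-1) ≡ 3 (mod 16)


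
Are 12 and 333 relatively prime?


Euclidean algorithm:
333 = 27 * 12 + 9
12 = 1 * 9 + 3
9 = 3 * 3 + 0
GCD(12, 333) = 3

No, not coprime (GCD = 3)


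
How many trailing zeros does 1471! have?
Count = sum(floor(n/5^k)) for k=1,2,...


floor(1471/5) = 294
floor(1471/25) = 58
floor(1471/125) = 11
floor(1471/625) = 2
Total = 365

365 trailing zeros


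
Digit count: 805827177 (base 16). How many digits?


805827177 in base 16 = 3007F269
Number of digits = 8

8 digits (base 16)


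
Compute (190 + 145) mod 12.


190 + 145 = 335
335 mod 12 = 11


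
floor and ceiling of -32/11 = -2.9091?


-32/11 = -2.9091
floor = -3
ceil = -2

floor = -3, ceil = -2


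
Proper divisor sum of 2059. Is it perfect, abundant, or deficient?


Proper divisors: 1, 29, 71
Sum = 1 + 29 + 71 = 101
101 < 2059 → deficient

s(2059) = 101 (deficient)


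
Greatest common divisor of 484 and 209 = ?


484 = 2 * 209 + 66
209 = 3 * 66 + 11
66 = 6 * 11 + 0
GCD = 11


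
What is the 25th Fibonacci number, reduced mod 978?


F(k) mod 978 for k=1..25:
1, 1, 2, 3, 5, 8, 13, 21, 34, 55, 89, 144, 233, 377, 610, 9, 619, 628, 269, 897, 188, 107, 295, 402, 697
F(25) mod 978 = 697


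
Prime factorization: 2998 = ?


2998 / 2 = 1499
1499 / 1499 = 1
2998 = 2 × 1499


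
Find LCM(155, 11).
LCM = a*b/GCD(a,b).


GCD(155, 11) = 1
LCM = 155*11/1 = 1705/1 = 1705

LCM = 1705


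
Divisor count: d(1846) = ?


1846 = 2^1 × 13^1 × 71^1
d(1846) = (1+1) × (1+1) × (1+1) = 8

8 divisors


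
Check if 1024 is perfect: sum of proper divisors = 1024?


Proper divisors of 1024: 1, 2, 4, 8, 16, 32, 64, 128, 256, 512
Sum = 1 + 2 + 4 + 8 + 16 + 32 + 64 + 128 + 256 + 512 = 1023

No, 1024 is not perfect (1023 ≠ 1024)


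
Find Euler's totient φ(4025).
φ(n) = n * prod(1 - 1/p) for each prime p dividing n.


4025 = 5^2 × 7 × 23
Prime factors: 5, 7, 23
φ(4025) = 4025 × (1-1/5) × (1-1/7) × (1-1/23)
= 4025 × 4/5 × 6/7 × 22/23 = 2640

φ(4025) = 2640


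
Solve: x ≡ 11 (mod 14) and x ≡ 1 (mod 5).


M = 14*5 = 70
M1 = M/14 = 5, M2 = M/5 = 14
M1^(-1) mod 14 = 3, M2^(-1) mod 5 = 4
x = 11*5*3 + 1*14*4 = 221
221 mod 70 = 11
Check: 11 mod 14 = 11 ✓, 11 mod 5 = 1 ✓

x ≡ 11 (mod 70)


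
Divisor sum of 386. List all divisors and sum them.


Divisors of 386: 1, 2, 193, 386
Sum = 1 + 2 + 193 + 386 = 582

σ(386) = 582


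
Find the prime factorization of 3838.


3838 / 2 = 1919
1919 / 19 = 101
101 / 101 = 1
3838 = 2 × 19 × 101


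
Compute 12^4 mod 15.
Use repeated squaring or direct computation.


12^1 mod 15 = 12
12^2 mod 15 = 9
12^3 mod 15 = 3
12^4 mod 15 = 6


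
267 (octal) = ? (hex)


267 (base 8) = 183 (decimal)
183 (decimal) = B7 (base 16)


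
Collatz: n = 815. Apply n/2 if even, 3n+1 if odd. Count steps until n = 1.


815 → 2446 → 1223 → 3670 → 1835 → 5506 → 2753 → 8260 → 4130 → 2065 → 6196 → 3098 → 1549 → 4648 → 2324 → 1162 → 581 → 1744 → 872 → 436 → 218 → 109 → 328 → 164 → 82 → 41 → 124 → 62 → 31 → 94 → 47 → 142 → 71 → 214 → 107 → 322 → 161 → 484 → 242 → 121 → 364 → 182 → 91 → 274 → 137 → 412 → 206 → 103 → 310 → 155 → 466 → 233 → 700 → 350 → 175 → 526 → 263 → 790 → 395 → 1186 → 593 → 1780 → 890 → 445 → 1336 → 668 → 334 → 167 → 502 → 251 → 754 → 377 → 1132 → 566 → 283 → 850 → 425 → 1276 → 638 → 319 → 958 → 479 → 1438 → 719 → 2158 → 1079 → 3238 → 1619 → 4858 → 2429 → 7288 → 3644 → 1822 → 911 → 2734 → 1367 → 4102 → 2051 → 6154 → 3077 → 9232 → 4616 → 2308 → 1154 → 577 → 1732 → 866 → 433 → 1300 → 650 → 325 → 976 → 488 → 244 → 122 → 61 → 184 → 92 → 46 → 23 → 70 → 35 → 106 → 53 → 160 → 80 → 40 → 20 → 10 → 5 → 16 → 8 → 4 → 2 → 1
Total steps = 134

134 steps


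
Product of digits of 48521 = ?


4 × 8 × 5 × 2 × 1 = 320


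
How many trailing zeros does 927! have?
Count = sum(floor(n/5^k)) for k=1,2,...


floor(927/5) = 185
floor(927/25) = 37
floor(927/125) = 7
floor(927/625) = 1
Total = 230

230 trailing zeros


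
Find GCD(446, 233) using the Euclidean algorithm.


446 = 1 * 233 + 213
233 = 1 * 213 + 20
213 = 10 * 20 + 13
20 = 1 * 13 + 7
13 = 1 * 7 + 6
7 = 1 * 6 + 1
6 = 6 * 1 + 0
GCD = 1


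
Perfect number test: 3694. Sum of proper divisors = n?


Proper divisors of 3694: 1, 2, 1847
Sum = 1 + 2 + 1847 = 1850

No, 3694 is not perfect (1850 ≠ 3694)


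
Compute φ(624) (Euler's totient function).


624 = 2^4 × 3 × 13
Prime factors: 2, 3, 13
φ(624) = 624 × (1-1/2) × (1-1/3) × (1-1/13)
= 624 × 1/2 × 2/3 × 12/13 = 192

φ(624) = 192


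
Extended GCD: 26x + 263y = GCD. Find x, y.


Tabular extended Euclidean (each row: r = 26*s + 263*t):
r=26, s=1, t=0
r=263, s=0, t=1
q=0: r=26, s=1, t=0   [26*(1) + 263*(0) = 26]
q=10: r=3, s=-10, t=1   [26*(-10) + 263*(1) = 3]
q=8: r=2, s=81, t=-8   [26*(81) + 263*(-8) = 2]
q=1: r=1, s=-91, t=9   [26*(-91) + 263*(9) = 1]
q=2: r=0, s=263, t=-26   [26*(263) + 263*(-26) = 0]
GCD = 1; from the row with r=1: x=-91, y=9
Check: 26*(-91) + 263*(9) = -2366 + 2367 = 1

GCD = 1, x = -91, y = 9


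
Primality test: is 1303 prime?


Check divisors up to sqrt(1303) = 36.0971
No divisors found.
1303 is prime.

Yes, 1303 is prime


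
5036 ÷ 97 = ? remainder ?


5036 = 97 * 51 + 89
Check: 4947 + 89 = 5036

q = 51, r = 89


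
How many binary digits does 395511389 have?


395511389 in base 2 = 10111100100110000011001011101
Number of digits = 29

29 digits (base 2)


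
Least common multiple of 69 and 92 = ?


GCD(69, 92) = 23
LCM = 69*92/23 = 6348/23 = 276

LCM = 276


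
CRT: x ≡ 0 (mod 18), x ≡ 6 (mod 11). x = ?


M = 18*11 = 198
M1 = M/18 = 11, M2 = M/11 = 18
M1^(-1) mod 18 = 5, M2^(-1) mod 11 = 8
x = 0*11*5 + 6*18*8 = 864
864 mod 198 = 72
Check: 72 mod 18 = 0 ✓, 72 mod 11 = 6 ✓

x ≡ 72 (mod 198)


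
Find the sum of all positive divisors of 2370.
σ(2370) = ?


Divisors of 2370: 1, 2, 3, 5, 6, 10, 15, 30, 79, 158, 237, 395, 474, 790, 1185, 2370
Sum = 1 + 2 + 3 + 5 + 6 + 10 + 15 + 30 + 79 + 158 + 237 + 395 + 474 + 790 + 1185 + 2370 = 5760

σ(2370) = 5760


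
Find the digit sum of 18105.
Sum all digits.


1 + 8 + 1 + 0 + 5 = 15


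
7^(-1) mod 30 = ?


Use the extended Euclidean algorithm on (30, 7); each row r = 30*s + 7*t:
r=30, s=1, t=0
r=7, s=0, t=1
q=4: r=2, s=1, t=-4   [30*(1) + 7*(-4) = 2]
q=3: r=1, s=-3, t=13   [30*(-3) + 7*(13) = 1]
q=2: r=0, s=7, t=-30   [30*(7) + 7*(-30) = 0]
GCD = 1 with t = 13, so 7*(13) ≡ 1 (mod 30)
Inverse = 13 mod 30 = 13
Check: 7 * 13 = 91 ≡ 1 (mod 30)

7^(-1) ≡ 13 (mod 30)


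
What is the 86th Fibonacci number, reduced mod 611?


F(k) mod 611 for k=1..86:
1, 1, 2, 3, 5, 8, 13, 21, 34, 55, 89, 144, 233, 377, 610, 376, 375, 140, 515, 44, 559, 603, 551, 543, 483, 415, 287, 91, 378, 469, 236, 94, 330, 424, 143, 567, 99, 55, 154, 209, 363, 572, 324, 285, 609, 283, 281, 564, 234, 187, 421, 608, 418, 415, 222, 26, 248, 274, 522, 185, 96, 281, 377, 47, 424, 471, 284, 144, 428, 572, 389, 350, 128, 478, 606, 473, 468, 330, 187, 517, 93, 610, 92, 91, 183, 274
F(86) mod 611 = 274


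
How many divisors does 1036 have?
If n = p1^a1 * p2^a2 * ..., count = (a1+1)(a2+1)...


1036 = 2^2 × 7^1 × 37^1
d(1036) = (2+1) × (1+1) × (1+1) = 12

12 divisors


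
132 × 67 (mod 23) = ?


132 × 67 = 8844
8844 mod 23 = 12


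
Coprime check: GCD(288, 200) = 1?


Euclidean algorithm:
288 = 1 * 200 + 88
200 = 2 * 88 + 24
88 = 3 * 24 + 16
24 = 1 * 16 + 8
16 = 2 * 8 + 0
GCD(288, 200) = 8

No, not coprime (GCD = 8)


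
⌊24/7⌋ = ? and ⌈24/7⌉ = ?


24/7 = 3.4286
floor = 3
ceil = 4

floor = 3, ceil = 4


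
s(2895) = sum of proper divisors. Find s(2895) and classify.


Proper divisors: 1, 3, 5, 15, 193, 579, 965
Sum = 1 + 3 + 5 + 15 + 193 + 579 + 965 = 1761
1761 < 2895 → deficient

s(2895) = 1761 (deficient)


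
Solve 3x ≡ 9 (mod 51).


GCD(3, 51) = 3 divides 9
Divide: 1x ≡ 3 (mod 17)
x ≡ 3 (mod 17)


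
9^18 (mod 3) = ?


9^1 mod 3 = 0
9^2 mod 3 = 0
9^3 mod 3 = 0
9^4 mod 3 = 0
9^5 mod 3 = 0
9^6 mod 3 = 0
9^7 mod 3 = 0
9^8 mod 3 = 0
9^9 mod 3 = 0
9^10 mod 3 = 0
9^11 mod 3 = 0
9^12 mod 3 = 0
9^13 mod 3 = 0
9^14 mod 3 = 0
9^15 mod 3 = 0
9^16 mod 3 = 0
9^17 mod 3 = 0
9^18 mod 3 = 0


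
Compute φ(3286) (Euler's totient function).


3286 = 2 × 31 × 53
Prime factors: 2, 31, 53
φ(3286) = 3286 × (1-1/2) × (1-1/31) × (1-1/53)
= 3286 × 1/2 × 30/31 × 52/53 = 1560

φ(3286) = 1560


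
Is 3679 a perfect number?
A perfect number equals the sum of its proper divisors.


Proper divisors of 3679: 1, 13, 283
Sum = 1 + 13 + 283 = 297

No, 3679 is not perfect (297 ≠ 3679)


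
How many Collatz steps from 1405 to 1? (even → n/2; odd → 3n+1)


1405 → 4216 → 2108 → 1054 → 527 → 1582 → 791 → 2374 → 1187 → 3562 → 1781 → 5344 → 2672 → 1336 → 668 → 334 → 167 → 502 → 251 → 754 → 377 → 1132 → 566 → 283 → 850 → 425 → 1276 → 638 → 319 → 958 → 479 → 1438 → 719 → 2158 → 1079 → 3238 → 1619 → 4858 → 2429 → 7288 → 3644 → 1822 → 911 → 2734 → 1367 → 4102 → 2051 → 6154 → 3077 → 9232 → 4616 → 2308 → 1154 → 577 → 1732 → 866 → 433 → 1300 → 650 → 325 → 976 → 488 → 244 → 122 → 61 → 184 → 92 → 46 → 23 → 70 → 35 → 106 → 53 → 160 → 80 → 40 → 20 → 10 → 5 → 16 → 8 → 4 → 2 → 1
Total steps = 83

83 steps


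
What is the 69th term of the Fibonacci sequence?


Sequence: 1, 1, 2, 3, 5, 8, 13, 21, 34, 55, 89, 144, 233, 377, 610, 987, 1597, 2584, 4181, 6765, 10946, 17711, 28657, 46368, 75025, 121393, 196418, 317811, 514229, 832040, 1346269, 2178309, 3524578, 5702887, 9227465, 14930352, 24157817, 39088169, 63245986, 102334155, 165580141, 267914296, 433494437, 701408733, 1134903170, 1836311903, 2971215073, 4807526976, 7778742049, 12586269025, 20365011074, 32951280099, 53316291173, 86267571272, 139583862445, 225851433717, 365435296162, 591286729879, 956722026041, 1548008755920, 2504730781961, 4052739537881, 6557470319842, 10610209857723, 17167680177565, 27777890035288, 44945570212853, 72723460248141, 117669030460994
F(69) = 117669030460994


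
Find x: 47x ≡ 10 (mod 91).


GCD(47, 91) = 1, unique solution
a^(-1) mod 91 = 31
x = 31 * 10 mod 91 = 37

x ≡ 37 (mod 91)


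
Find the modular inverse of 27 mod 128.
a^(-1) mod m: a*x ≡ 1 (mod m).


Use the extended Euclidean algorithm on (128, 27); each row r = 128*s + 27*t:
r=128, s=1, t=0
r=27, s=0, t=1
q=4: r=20, s=1, t=-4   [128*(1) + 27*(-4) = 20]
q=1: r=7, s=-1, t=5   [128*(-1) + 27*(5) = 7]
q=2: r=6, s=3, t=-14   [128*(3) + 27*(-14) = 6]
q=1: r=1, s=-4, t=19   [128*(-4) + 27*(19) = 1]
q=6: r=0, s=27, t=-128   [128*(27) + 27*(-128) = 0]
GCD = 1 with t = 19, so 27*(19) ≡ 1 (mod 128)
Inverse = 19 mod 128 = 19
Check: 27 * 19 = 513 ≡ 1 (mod 128)

27^(-1) ≡ 19 (mod 128)


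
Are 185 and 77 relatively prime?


Euclidean algorithm:
185 = 2 * 77 + 31
77 = 2 * 31 + 15
31 = 2 * 15 + 1
15 = 15 * 1 + 0
GCD(185, 77) = 1

Yes, coprime (GCD = 1)


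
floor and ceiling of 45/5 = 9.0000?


45/5 = 9.0000
floor = 9
ceil = 9

floor = 9, ceil = 9


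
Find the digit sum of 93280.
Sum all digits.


9 + 3 + 2 + 8 + 0 = 22


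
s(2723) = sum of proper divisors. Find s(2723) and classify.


Proper divisors: 1, 7, 389
Sum = 1 + 7 + 389 = 397
397 < 2723 → deficient

s(2723) = 397 (deficient)


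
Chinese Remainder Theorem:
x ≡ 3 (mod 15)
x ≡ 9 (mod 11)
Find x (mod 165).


M = 15*11 = 165
M1 = M/15 = 11, M2 = M/11 = 15
M1^(-1) mod 15 = 11, M2^(-1) mod 11 = 3
x = 3*11*11 + 9*15*3 = 768
768 mod 165 = 108
Check: 108 mod 15 = 3 ✓, 108 mod 11 = 9 ✓

x ≡ 108 (mod 165)


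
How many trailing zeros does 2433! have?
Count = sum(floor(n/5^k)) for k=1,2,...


floor(2433/5) = 486
floor(2433/25) = 97
floor(2433/125) = 19
floor(2433/625) = 3
Total = 605

605 trailing zeros


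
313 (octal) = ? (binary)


313 (base 8) = 203 (decimal)
203 (decimal) = 11001011 (base 2)


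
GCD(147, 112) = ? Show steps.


147 = 1 * 112 + 35
112 = 3 * 35 + 7
35 = 5 * 7 + 0
GCD = 7


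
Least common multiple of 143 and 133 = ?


GCD(143, 133) = 1
LCM = 143*133/1 = 19019/1 = 19019

LCM = 19019


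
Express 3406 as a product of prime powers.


3406 / 2 = 1703
1703 / 13 = 131
131 / 131 = 1
3406 = 2 × 13 × 131


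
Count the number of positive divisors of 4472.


4472 = 2^3 × 13^1 × 43^1
d(4472) = (3+1) × (1+1) × (1+1) = 16

16 divisors


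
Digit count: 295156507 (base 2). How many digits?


295156507 in base 2 = 10001100101111011101100011011
Number of digits = 29

29 digits (base 2)


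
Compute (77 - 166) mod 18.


77 - 166 = -89
-89 mod 18 = 1


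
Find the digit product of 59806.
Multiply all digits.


5 × 9 × 8 × 0 × 6 = 0


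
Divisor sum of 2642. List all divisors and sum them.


Divisors of 2642: 1, 2, 1321, 2642
Sum = 1 + 2 + 1321 + 2642 = 3966

σ(2642) = 3966


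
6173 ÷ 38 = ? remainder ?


6173 = 38 * 162 + 17
Check: 6156 + 17 = 6173

q = 162, r = 17


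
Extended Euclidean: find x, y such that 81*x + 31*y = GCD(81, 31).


Tabular extended Euclidean (each row: r = 81*s + 31*t):
r=81, s=1, t=0
r=31, s=0, t=1
q=2: r=19, s=1, t=-2   [81*(1) + 31*(-2) = 19]
q=1: r=12, s=-1, t=3   [81*(-1) + 31*(3) = 12]
q=1: r=7, s=2, t=-5   [81*(2) + 31*(-5) = 7]
q=1: r=5, s=-3, t=8   [81*(-3) + 31*(8) = 5]
q=1: r=2, s=5, t=-13   [81*(5) + 31*(-13) = 2]
q=2: r=1, s=-13, t=34   [81*(-13) + 31*(34) = 1]
q=2: r=0, s=31, t=-81   [81*(31) + 31*(-81) = 0]
GCD = 1; from the row with r=1: x=-13, y=34
Check: 81*(-13) + 31*(34) = -1053 + 1054 = 1

GCD = 1, x = -13, y = 34


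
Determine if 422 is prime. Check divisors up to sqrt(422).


422 / 2 = 211 (exact division)
422 is NOT prime.

No, 422 is not prime


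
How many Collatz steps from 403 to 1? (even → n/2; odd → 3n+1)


403 → 1210 → 605 → 1816 → 908 → 454 → 227 → 682 → 341 → 1024 → 512 → 256 → 128 → 64 → 32 → 16 → 8 → 4 → 2 → 1
Total steps = 19

19 steps


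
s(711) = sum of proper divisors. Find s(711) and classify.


Proper divisors: 1, 3, 9, 79, 237
Sum = 1 + 3 + 9 + 79 + 237 = 329
329 < 711 → deficient

s(711) = 329 (deficient)


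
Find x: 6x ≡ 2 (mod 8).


GCD(6, 8) = 2 divides 2
Divide: 3x ≡ 1 (mod 4)
x ≡ 3 (mod 4)


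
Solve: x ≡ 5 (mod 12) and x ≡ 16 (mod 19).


M = 12*19 = 228
M1 = M/12 = 19, M2 = M/19 = 12
M1^(-1) mod 12 = 7, M2^(-1) mod 19 = 8
x = 5*19*7 + 16*12*8 = 2201
2201 mod 228 = 149
Check: 149 mod 12 = 5 ✓, 149 mod 19 = 16 ✓

x ≡ 149 (mod 228)


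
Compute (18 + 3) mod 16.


18 + 3 = 21
21 mod 16 = 5


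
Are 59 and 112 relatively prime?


Euclidean algorithm:
112 = 1 * 59 + 53
59 = 1 * 53 + 6
53 = 8 * 6 + 5
6 = 1 * 5 + 1
5 = 5 * 1 + 0
GCD(59, 112) = 1

Yes, coprime (GCD = 1)


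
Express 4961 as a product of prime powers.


4961 / 11 = 451
451 / 11 = 41
41 / 41 = 1
4961 = 11^2 × 41


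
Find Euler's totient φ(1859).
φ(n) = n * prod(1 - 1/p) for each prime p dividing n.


1859 = 11 × 13^2
Prime factors: 11, 13
φ(1859) = 1859 × (1-1/11) × (1-1/13)
= 1859 × 10/11 × 12/13 = 1560

φ(1859) = 1560


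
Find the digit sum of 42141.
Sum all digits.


4 + 2 + 1 + 4 + 1 = 12


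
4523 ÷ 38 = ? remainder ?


4523 = 38 * 119 + 1
Check: 4522 + 1 = 4523

q = 119, r = 1


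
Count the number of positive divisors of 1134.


1134 = 2^1 × 3^4 × 7^1
d(1134) = (1+1) × (4+1) × (1+1) = 20

20 divisors


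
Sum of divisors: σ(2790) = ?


Divisors of 2790: 1, 2, 3, 5, 6, 9, 10, 15, 18, 30, 31, 45, 62, 90, 93, 155, 186, 279, 310, 465, 558, 930, 1395, 2790
Sum = 1 + 2 + 3 + 5 + 6 + 9 + 10 + 15 + 18 + 30 + 31 + 45 + 62 + 90 + 93 + 155 + 186 + 279 + 310 + 465 + 558 + 930 + 1395 + 2790 = 7488

σ(2790) = 7488


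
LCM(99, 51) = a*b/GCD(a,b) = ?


GCD(99, 51) = 3
LCM = 99*51/3 = 5049/3 = 1683

LCM = 1683


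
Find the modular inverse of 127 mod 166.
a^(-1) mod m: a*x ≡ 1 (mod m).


Use the extended Euclidean algorithm on (166, 127); each row r = 166*s + 127*t:
r=166, s=1, t=0
r=127, s=0, t=1
q=1: r=39, s=1, t=-1   [166*(1) + 127*(-1) = 39]
q=3: r=10, s=-3, t=4   [166*(-3) + 127*(4) = 10]
q=3: r=9, s=10, t=-13   [166*(10) + 127*(-13) = 9]
q=1: r=1, s=-13, t=17   [166*(-13) + 127*(17) = 1]
q=9: r=0, s=127, t=-166   [166*(127) + 127*(-166) = 0]
GCD = 1 with t = 17, so 127*(17) ≡ 1 (mod 166)
Inverse = 17 mod 166 = 17
Check: 127 * 17 = 2159 ≡ 1 (mod 166)

127^(-1) ≡ 17 (mod 166)


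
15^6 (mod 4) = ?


15^1 mod 4 = 3
15^2 mod 4 = 1
15^3 mod 4 = 3
15^4 mod 4 = 1
15^5 mod 4 = 3
15^6 mod 4 = 1


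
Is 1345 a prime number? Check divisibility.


1345 / 5 = 269 (exact division)
1345 is NOT prime.

No, 1345 is not prime


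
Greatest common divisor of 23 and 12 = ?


23 = 1 * 12 + 11
12 = 1 * 11 + 1
11 = 11 * 1 + 0
GCD = 1


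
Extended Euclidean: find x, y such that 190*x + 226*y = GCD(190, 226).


Tabular extended Euclidean (each row: r = 190*s + 226*t):
r=190, s=1, t=0
r=226, s=0, t=1
q=0: r=190, s=1, t=0   [190*(1) + 226*(0) = 190]
q=1: r=36, s=-1, t=1   [190*(-1) + 226*(1) = 36]
q=5: r=10, s=6, t=-5   [190*(6) + 226*(-5) = 10]
q=3: r=6, s=-19, t=16   [190*(-19) + 226*(16) = 6]
q=1: r=4, s=25, t=-21   [190*(25) + 226*(-21) = 4]
q=1: r=2, s=-44, t=37   [190*(-44) + 226*(37) = 2]
q=2: r=0, s=113, t=-95   [190*(113) + 226*(-95) = 0]
GCD = 2; from the row with r=2: x=-44, y=37
Check: 190*(-44) + 226*(37) = -8360 + 8362 = 2

GCD = 2, x = -44, y = 37


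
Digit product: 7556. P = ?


7 × 5 × 5 × 6 = 1050


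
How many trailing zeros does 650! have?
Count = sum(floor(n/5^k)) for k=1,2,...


floor(650/5) = 130
floor(650/25) = 26
floor(650/125) = 5
floor(650/625) = 1
Total = 162

162 trailing zeros


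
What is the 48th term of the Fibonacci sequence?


Sequence: 1, 1, 2, 3, 5, 8, 13, 21, 34, 55, 89, 144, 233, 377, 610, 987, 1597, 2584, 4181, 6765, 10946, 17711, 28657, 46368, 75025, 121393, 196418, 317811, 514229, 832040, 1346269, 2178309, 3524578, 5702887, 9227465, 14930352, 24157817, 39088169, 63245986, 102334155, 165580141, 267914296, 433494437, 701408733, 1134903170, 1836311903, 2971215073, 4807526976
F(48) = 4807526976


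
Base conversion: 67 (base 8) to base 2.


67 (base 8) = 55 (decimal)
55 (decimal) = 110111 (base 2)


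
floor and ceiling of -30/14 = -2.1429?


-30/14 = -2.1429
floor = -3
ceil = -2

floor = -3, ceil = -2


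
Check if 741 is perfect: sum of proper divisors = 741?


Proper divisors of 741: 1, 3, 13, 19, 39, 57, 247
Sum = 1 + 3 + 13 + 19 + 39 + 57 + 247 = 379

No, 741 is not perfect (379 ≠ 741)


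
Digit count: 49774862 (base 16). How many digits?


49774862 in base 16 = 2F7810E
Number of digits = 7

7 digits (base 16)


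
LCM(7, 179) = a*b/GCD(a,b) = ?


GCD(7, 179) = 1
LCM = 7*179/1 = 1253/1 = 1253

LCM = 1253


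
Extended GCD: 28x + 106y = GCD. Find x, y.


Tabular extended Euclidean (each row: r = 28*s + 106*t):
r=28, s=1, t=0
r=106, s=0, t=1
q=0: r=28, s=1, t=0   [28*(1) + 106*(0) = 28]
q=3: r=22, s=-3, t=1   [28*(-3) + 106*(1) = 22]
q=1: r=6, s=4, t=-1   [28*(4) + 106*(-1) = 6]
q=3: r=4, s=-15, t=4   [28*(-15) + 106*(4) = 4]
q=1: r=2, s=19, t=-5   [28*(19) + 106*(-5) = 2]
q=2: r=0, s=-53, t=14   [28*(-53) + 106*(14) = 0]
GCD = 2; from the row with r=2: x=19, y=-5
Check: 28*(19) + 106*(-5) = 532 - 530 = 2

GCD = 2, x = 19, y = -5


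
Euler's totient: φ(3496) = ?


3496 = 2^3 × 19 × 23
Prime factors: 2, 19, 23
φ(3496) = 3496 × (1-1/2) × (1-1/19) × (1-1/23)
= 3496 × 1/2 × 18/19 × 22/23 = 1584

φ(3496) = 1584


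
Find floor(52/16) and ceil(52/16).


52/16 = 3.2500
floor = 3
ceil = 4

floor = 3, ceil = 4


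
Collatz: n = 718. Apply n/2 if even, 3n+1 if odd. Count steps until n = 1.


718 → 359 → 1078 → 539 → 1618 → 809 → 2428 → 1214 → 607 → 1822 → 911 → 2734 → 1367 → 4102 → 2051 → 6154 → 3077 → 9232 → 4616 → 2308 → 1154 → 577 → 1732 → 866 → 433 → 1300 → 650 → 325 → 976 → 488 → 244 → 122 → 61 → 184 → 92 → 46 → 23 → 70 → 35 → 106 → 53 → 160 → 80 → 40 → 20 → 10 → 5 → 16 → 8 → 4 → 2 → 1
Total steps = 51

51 steps


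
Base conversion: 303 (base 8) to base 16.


303 (base 8) = 195 (decimal)
195 (decimal) = C3 (base 16)


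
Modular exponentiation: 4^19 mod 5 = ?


4^1 mod 5 = 4
4^2 mod 5 = 1
4^3 mod 5 = 4
4^4 mod 5 = 1
4^5 mod 5 = 4
4^6 mod 5 = 1
4^7 mod 5 = 4
4^8 mod 5 = 1
4^9 mod 5 = 4
4^10 mod 5 = 1
4^11 mod 5 = 4
4^12 mod 5 = 1
4^13 mod 5 = 4
4^14 mod 5 = 1
4^15 mod 5 = 4
4^16 mod 5 = 1
4^17 mod 5 = 4
4^18 mod 5 = 1
4^19 mod 5 = 4


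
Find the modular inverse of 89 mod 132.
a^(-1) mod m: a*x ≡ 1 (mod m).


Use the extended Euclidean algorithm on (132, 89); each row r = 132*s + 89*t:
r=132, s=1, t=0
r=89, s=0, t=1
q=1: r=43, s=1, t=-1   [132*(1) + 89*(-1) = 43]
q=2: r=3, s=-2, t=3   [132*(-2) + 89*(3) = 3]
q=14: r=1, s=29, t=-43   [132*(29) + 89*(-43) = 1]
q=3: r=0, s=-89, t=132   [132*(-89) + 89*(132) = 0]
GCD = 1 with t = -43, so 89*(-43) ≡ 1 (mod 132)
Inverse = -43 mod 132 = 89
Check: 89 * 89 = 7921 ≡ 1 (mod 132)

89^(-1) ≡ 89 (mod 132)


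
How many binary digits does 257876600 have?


257876600 in base 2 = 1111010111101110001001111000
Number of digits = 28

28 digits (base 2)


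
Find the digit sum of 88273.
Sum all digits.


8 + 8 + 2 + 7 + 3 = 28


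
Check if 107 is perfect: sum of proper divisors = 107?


Proper divisors of 107: 1
Sum = 1 = 1

No, 107 is not perfect (1 ≠ 107)


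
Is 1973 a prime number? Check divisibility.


Check divisors up to sqrt(1973) = 44.4185
No divisors found.
1973 is prime.

Yes, 1973 is prime


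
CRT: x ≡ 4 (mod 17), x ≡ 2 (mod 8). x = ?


M = 17*8 = 136
M1 = M/17 = 8, M2 = M/8 = 17
M1^(-1) mod 17 = 15, M2^(-1) mod 8 = 1
x = 4*8*15 + 2*17*1 = 514
514 mod 136 = 106
Check: 106 mod 17 = 4 ✓, 106 mod 8 = 2 ✓

x ≡ 106 (mod 136)


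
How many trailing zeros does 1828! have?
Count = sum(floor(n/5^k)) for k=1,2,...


floor(1828/5) = 365
floor(1828/25) = 73
floor(1828/125) = 14
floor(1828/625) = 2
Total = 454

454 trailing zeros


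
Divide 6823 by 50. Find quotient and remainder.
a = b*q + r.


6823 = 50 * 136 + 23
Check: 6800 + 23 = 6823

q = 136, r = 23


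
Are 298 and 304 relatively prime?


Euclidean algorithm:
304 = 1 * 298 + 6
298 = 49 * 6 + 4
6 = 1 * 4 + 2
4 = 2 * 2 + 0
GCD(298, 304) = 2

No, not coprime (GCD = 2)


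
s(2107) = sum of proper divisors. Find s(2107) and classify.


Proper divisors: 1, 7, 43, 49, 301
Sum = 1 + 7 + 43 + 49 + 301 = 401
401 < 2107 → deficient

s(2107) = 401 (deficient)


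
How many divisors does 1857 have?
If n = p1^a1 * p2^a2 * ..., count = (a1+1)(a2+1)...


1857 = 3^1 × 619^1
d(1857) = (1+1) × (1+1) = 4

4 divisors


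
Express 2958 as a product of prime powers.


2958 / 2 = 1479
1479 / 3 = 493
493 / 17 = 29
29 / 29 = 1
2958 = 2 × 3 × 17 × 29


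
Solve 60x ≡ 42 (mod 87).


GCD(60, 87) = 3 divides 42
Divide: 20x ≡ 14 (mod 29)
x ≡ 21 (mod 29)


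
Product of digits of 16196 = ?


1 × 6 × 1 × 9 × 6 = 324


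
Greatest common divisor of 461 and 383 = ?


461 = 1 * 383 + 78
383 = 4 * 78 + 71
78 = 1 * 71 + 7
71 = 10 * 7 + 1
7 = 7 * 1 + 0
GCD = 1


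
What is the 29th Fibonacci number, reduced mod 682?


F(k) mod 682 for k=1..29:
1, 1, 2, 3, 5, 8, 13, 21, 34, 55, 89, 144, 233, 377, 610, 305, 233, 538, 89, 627, 34, 661, 13, 674, 5, 679, 2, 681, 1
F(29) mod 682 = 1


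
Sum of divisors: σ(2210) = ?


Divisors of 2210: 1, 2, 5, 10, 13, 17, 26, 34, 65, 85, 130, 170, 221, 442, 1105, 2210
Sum = 1 + 2 + 5 + 10 + 13 + 17 + 26 + 34 + 65 + 85 + 130 + 170 + 221 + 442 + 1105 + 2210 = 4536

σ(2210) = 4536


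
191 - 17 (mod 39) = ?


191 - 17 = 174
174 mod 39 = 18


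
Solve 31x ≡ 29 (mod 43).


GCD(31, 43) = 1, unique solution
a^(-1) mod 43 = 25
x = 25 * 29 mod 43 = 37

x ≡ 37 (mod 43)


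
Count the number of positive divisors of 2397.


2397 = 3^1 × 17^1 × 47^1
d(2397) = (1+1) × (1+1) × (1+1) = 8

8 divisors


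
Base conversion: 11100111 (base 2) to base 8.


11100111 (base 2) = 231 (decimal)
231 (decimal) = 347 (base 8)


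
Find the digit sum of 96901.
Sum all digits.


9 + 6 + 9 + 0 + 1 = 25


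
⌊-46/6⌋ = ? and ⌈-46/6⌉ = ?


-46/6 = -7.6667
floor = -8
ceil = -7

floor = -8, ceil = -7


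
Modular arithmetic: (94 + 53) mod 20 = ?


94 + 53 = 147
147 mod 20 = 7


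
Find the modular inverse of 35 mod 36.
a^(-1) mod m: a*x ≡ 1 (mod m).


Use the extended Euclidean algorithm on (36, 35); each row r = 36*s + 35*t:
r=36, s=1, t=0
r=35, s=0, t=1
q=1: r=1, s=1, t=-1   [36*(1) + 35*(-1) = 1]
q=35: r=0, s=-35, t=36   [36*(-35) + 35*(36) = 0]
GCD = 1 with t = -1, so 35*(-1) ≡ 1 (mod 36)
Inverse = -1 mod 36 = 35
Check: 35 * 35 = 1225 ≡ 1 (mod 36)

35^(-1) ≡ 35 (mod 36)


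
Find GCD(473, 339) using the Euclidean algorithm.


473 = 1 * 339 + 134
339 = 2 * 134 + 71
134 = 1 * 71 + 63
71 = 1 * 63 + 8
63 = 7 * 8 + 7
8 = 1 * 7 + 1
7 = 7 * 1 + 0
GCD = 1


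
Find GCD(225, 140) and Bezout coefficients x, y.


Tabular extended Euclidean (each row: r = 225*s + 140*t):
r=225, s=1, t=0
r=140, s=0, t=1
q=1: r=85, s=1, t=-1   [225*(1) + 140*(-1) = 85]
q=1: r=55, s=-1, t=2   [225*(-1) + 140*(2) = 55]
q=1: r=30, s=2, t=-3   [225*(2) + 140*(-3) = 30]
q=1: r=25, s=-3, t=5   [225*(-3) + 140*(5) = 25]
q=1: r=5, s=5, t=-8   [225*(5) + 140*(-8) = 5]
q=5: r=0, s=-28, t=45   [225*(-28) + 140*(45) = 0]
GCD = 5; from the row with r=5: x=5, y=-8
Check: 225*(5) + 140*(-8) = 1125 - 1120 = 5

GCD = 5, x = 5, y = -8


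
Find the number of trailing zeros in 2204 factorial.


floor(2204/5) = 440
floor(2204/25) = 88
floor(2204/125) = 17
floor(2204/625) = 3
Total = 548

548 trailing zeros


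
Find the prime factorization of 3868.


3868 / 2 = 1934
1934 / 2 = 967
967 / 967 = 1
3868 = 2^2 × 967


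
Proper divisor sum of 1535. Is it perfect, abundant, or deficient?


Proper divisors: 1, 5, 307
Sum = 1 + 5 + 307 = 313
313 < 1535 → deficient

s(1535) = 313 (deficient)


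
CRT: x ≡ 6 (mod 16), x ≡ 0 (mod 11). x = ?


M = 16*11 = 176
M1 = M/16 = 11, M2 = M/11 = 16
M1^(-1) mod 16 = 3, M2^(-1) mod 11 = 9
x = 6*11*3 + 0*16*9 = 198
198 mod 176 = 22
Check: 22 mod 16 = 6 ✓, 22 mod 11 = 0 ✓

x ≡ 22 (mod 176)


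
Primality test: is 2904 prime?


2904 / 2 = 1452 (exact division)
2904 is NOT prime.

No, 2904 is not prime


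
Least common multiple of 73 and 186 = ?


GCD(73, 186) = 1
LCM = 73*186/1 = 13578/1 = 13578

LCM = 13578


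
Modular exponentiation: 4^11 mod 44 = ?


4^1 mod 44 = 4
4^2 mod 44 = 16
4^3 mod 44 = 20
4^4 mod 44 = 36
4^5 mod 44 = 12
4^6 mod 44 = 4
4^7 mod 44 = 16
4^8 mod 44 = 20
4^9 mod 44 = 36
4^10 mod 44 = 12
4^11 mod 44 = 4


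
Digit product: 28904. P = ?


2 × 8 × 9 × 0 × 4 = 0


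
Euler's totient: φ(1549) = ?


1549 = 1549
Prime factors: 1549
φ(1549) = 1549 × (1-1/1549)
= 1549 × 1548/1549 = 1548

φ(1549) = 1548


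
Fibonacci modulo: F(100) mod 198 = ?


F(k) mod 198 for k=1..100:
1, 1, 2, 3, 5, 8, 13, 21, 34, 55, 89, 144, 35, 179, 16, 195, 13, 10, 23, 33, 56, 89, 145, 36, 181, 19, 2, 21, 23, 44, 67, 111, 178, 91, 71, 162, 35, 197, 34, 33, 67, 100, 167, 69, 38, 107, 145, 54, 1, 55, 56, 111, 167, 80, 49, 129, 178, 109, 89, 0, 89, 89, 178, 69, 49, 118, 167, 87, 56, 143, 1, 144, 145, 91, 38, 129, 167, 98, 67, 165, 34, 1, 35, 36, 71, 107, 178, 87, 67, 154, 23, 177, 2, 179, 181, 162, 145, 109, 56, 165
F(100) mod 198 = 165


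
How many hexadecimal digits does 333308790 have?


333308790 in base 16 = 13DDE376
Number of digits = 8

8 digits (base 16)


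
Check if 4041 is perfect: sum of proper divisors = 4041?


Proper divisors of 4041: 1, 3, 9, 449, 1347
Sum = 1 + 3 + 9 + 449 + 1347 = 1809

No, 4041 is not perfect (1809 ≠ 4041)


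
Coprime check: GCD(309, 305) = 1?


Euclidean algorithm:
309 = 1 * 305 + 4
305 = 76 * 4 + 1
4 = 4 * 1 + 0
GCD(309, 305) = 1

Yes, coprime (GCD = 1)


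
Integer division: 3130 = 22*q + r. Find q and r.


3130 = 22 * 142 + 6
Check: 3124 + 6 = 3130

q = 142, r = 6


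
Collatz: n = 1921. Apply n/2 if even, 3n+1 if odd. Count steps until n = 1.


1921 → 5764 → 2882 → 1441 → 4324 → 2162 → 1081 → 3244 → 1622 → 811 → 2434 → 1217 → 3652 → 1826 → 913 → 2740 → 1370 → 685 → 2056 → 1028 → 514 → 257 → 772 → 386 → 193 → 580 → 290 → 145 → 436 → 218 → 109 → 328 → 164 → 82 → 41 → 124 → 62 → 31 → 94 → 47 → 142 → 71 → 214 → 107 → 322 → 161 → 484 → 242 → 121 → 364 → 182 → 91 → 274 → 137 → 412 → 206 → 103 → 310 → 155 → 466 → 233 → 700 → 350 → 175 → 526 → 263 → 790 → 395 → 1186 → 593 → 1780 → 890 → 445 → 1336 → 668 → 334 → 167 → 502 → 251 → 754 → 377 → 1132 → 566 → 283 → 850 → 425 → 1276 → 638 → 319 → 958 → 479 → 1438 → 719 → 2158 → 1079 → 3238 → 1619 → 4858 → 2429 → 7288 → 3644 → 1822 → 911 → 2734 → 1367 → 4102 → 2051 → 6154 → 3077 → 9232 → 4616 → 2308 → 1154 → 577 → 1732 → 866 → 433 → 1300 → 650 → 325 → 976 → 488 → 244 → 122 → 61 → 184 → 92 → 46 → 23 → 70 → 35 → 106 → 53 → 160 → 80 → 40 → 20 → 10 → 5 → 16 → 8 → 4 → 2 → 1
Total steps = 143

143 steps


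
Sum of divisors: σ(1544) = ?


Divisors of 1544: 1, 2, 4, 8, 193, 386, 772, 1544
Sum = 1 + 2 + 4 + 8 + 193 + 386 + 772 + 1544 = 2910

σ(1544) = 2910


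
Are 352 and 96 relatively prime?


Euclidean algorithm:
352 = 3 * 96 + 64
96 = 1 * 64 + 32
64 = 2 * 32 + 0
GCD(352, 96) = 32

No, not coprime (GCD = 32)


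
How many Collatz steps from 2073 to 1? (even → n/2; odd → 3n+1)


2073 → 6220 → 3110 → 1555 → 4666 → 2333 → 7000 → 3500 → 1750 → 875 → 2626 → 1313 → 3940 → 1970 → 985 → 2956 → 1478 → 739 → 2218 → 1109 → 3328 → 1664 → 832 → 416 → 208 → 104 → 52 → 26 → 13 → 40 → 20 → 10 → 5 → 16 → 8 → 4 → 2 → 1
Total steps = 37

37 steps


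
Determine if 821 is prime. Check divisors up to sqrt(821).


Check divisors up to sqrt(821) = 28.6531
No divisors found.
821 is prime.

Yes, 821 is prime


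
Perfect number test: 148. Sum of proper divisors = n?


Proper divisors of 148: 1, 2, 4, 37, 74
Sum = 1 + 2 + 4 + 37 + 74 = 118

No, 148 is not perfect (118 ≠ 148)


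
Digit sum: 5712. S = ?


5 + 7 + 1 + 2 = 15


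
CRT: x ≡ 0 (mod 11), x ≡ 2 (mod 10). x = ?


M = 11*10 = 110
M1 = M/11 = 10, M2 = M/10 = 11
M1^(-1) mod 11 = 10, M2^(-1) mod 10 = 1
x = 0*10*10 + 2*11*1 = 22
22 mod 110 = 22
Check: 22 mod 11 = 0 ✓, 22 mod 10 = 2 ✓

x ≡ 22 (mod 110)


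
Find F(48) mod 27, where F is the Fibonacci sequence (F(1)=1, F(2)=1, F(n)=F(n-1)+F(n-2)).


F(k) mod 27 for k=1..48:
1, 1, 2, 3, 5, 8, 13, 21, 7, 1, 8, 9, 17, 26, 16, 15, 4, 19, 23, 15, 11, 26, 10, 9, 19, 1, 20, 21, 14, 8, 22, 3, 25, 1, 26, 0, 26, 26, 25, 24, 22, 19, 14, 6, 20, 26, 19, 18
F(48) mod 27 = 18


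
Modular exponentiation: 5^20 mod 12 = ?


5^1 mod 12 = 5
5^2 mod 12 = 1
5^3 mod 12 = 5
5^4 mod 12 = 1
5^5 mod 12 = 5
5^6 mod 12 = 1
5^7 mod 12 = 5
5^8 mod 12 = 1
5^9 mod 12 = 5
5^10 mod 12 = 1
5^11 mod 12 = 5
5^12 mod 12 = 1
5^13 mod 12 = 5
5^14 mod 12 = 1
5^15 mod 12 = 5
5^16 mod 12 = 1
5^17 mod 12 = 5
5^18 mod 12 = 1
5^19 mod 12 = 5
5^20 mod 12 = 1


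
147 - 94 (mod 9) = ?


147 - 94 = 53
53 mod 9 = 8


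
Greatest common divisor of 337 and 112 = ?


337 = 3 * 112 + 1
112 = 112 * 1 + 0
GCD = 1


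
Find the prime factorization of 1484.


1484 / 2 = 742
742 / 2 = 371
371 / 7 = 53
53 / 53 = 1
1484 = 2^2 × 7 × 53


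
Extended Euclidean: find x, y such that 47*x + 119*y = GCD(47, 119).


Tabular extended Euclidean (each row: r = 47*s + 119*t):
r=47, s=1, t=0
r=119, s=0, t=1
q=0: r=47, s=1, t=0   [47*(1) + 119*(0) = 47]
q=2: r=25, s=-2, t=1   [47*(-2) + 119*(1) = 25]
q=1: r=22, s=3, t=-1   [47*(3) + 119*(-1) = 22]
q=1: r=3, s=-5, t=2   [47*(-5) + 119*(2) = 3]
q=7: r=1, s=38, t=-15   [47*(38) + 119*(-15) = 1]
q=3: r=0, s=-119, t=47   [47*(-119) + 119*(47) = 0]
GCD = 1; from the row with r=1: x=38, y=-15
Check: 47*(38) + 119*(-15) = 1786 - 1785 = 1

GCD = 1, x = 38, y = -15


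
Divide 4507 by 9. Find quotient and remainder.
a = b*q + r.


4507 = 9 * 500 + 7
Check: 4500 + 7 = 4507

q = 500, r = 7


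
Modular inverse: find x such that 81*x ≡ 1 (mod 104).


Use the extended Euclidean algorithm on (104, 81); each row r = 104*s + 81*t:
r=104, s=1, t=0
r=81, s=0, t=1
q=1: r=23, s=1, t=-1   [104*(1) + 81*(-1) = 23]
q=3: r=12, s=-3, t=4   [104*(-3) + 81*(4) = 12]
q=1: r=11, s=4, t=-5   [104*(4) + 81*(-5) = 11]
q=1: r=1, s=-7, t=9   [104*(-7) + 81*(9) = 1]
q=11: r=0, s=81, t=-104   [104*(81) + 81*(-104) = 0]
GCD = 1 with t = 9, so 81*(9) ≡ 1 (mod 104)
Inverse = 9 mod 104 = 9
Check: 81 * 9 = 729 ≡ 1 (mod 104)

81^(-1) ≡ 9 (mod 104)


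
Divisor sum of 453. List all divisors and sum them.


Divisors of 453: 1, 3, 151, 453
Sum = 1 + 3 + 151 + 453 = 608

σ(453) = 608


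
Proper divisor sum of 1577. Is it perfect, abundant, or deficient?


Proper divisors: 1, 19, 83
Sum = 1 + 19 + 83 = 103
103 < 1577 → deficient

s(1577) = 103 (deficient)


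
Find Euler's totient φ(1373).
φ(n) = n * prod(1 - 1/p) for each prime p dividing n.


1373 = 1373
Prime factors: 1373
φ(1373) = 1373 × (1-1/1373)
= 1373 × 1372/1373 = 1372

φ(1373) = 1372


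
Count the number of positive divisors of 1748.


1748 = 2^2 × 19^1 × 23^1
d(1748) = (2+1) × (1+1) × (1+1) = 12

12 divisors


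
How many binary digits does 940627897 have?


940627897 in base 2 = 111000000100001101011110111001
Number of digits = 30

30 digits (base 2)


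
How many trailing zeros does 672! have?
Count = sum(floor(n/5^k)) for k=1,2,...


floor(672/5) = 134
floor(672/25) = 26
floor(672/125) = 5
floor(672/625) = 1
Total = 166

166 trailing zeros


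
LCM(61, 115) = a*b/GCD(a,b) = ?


GCD(61, 115) = 1
LCM = 61*115/1 = 7015/1 = 7015

LCM = 7015


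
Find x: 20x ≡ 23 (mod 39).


GCD(20, 39) = 1, unique solution
a^(-1) mod 39 = 2
x = 2 * 23 mod 39 = 7

x ≡ 7 (mod 39)


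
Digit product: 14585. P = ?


1 × 4 × 5 × 8 × 5 = 800


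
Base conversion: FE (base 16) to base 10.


FE (base 16) = 254 (decimal)
254 (decimal) = 254 (base 10)


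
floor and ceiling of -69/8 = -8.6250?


-69/8 = -8.6250
floor = -9
ceil = -8

floor = -9, ceil = -8


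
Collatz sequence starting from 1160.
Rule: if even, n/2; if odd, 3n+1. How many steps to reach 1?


1160 → 580 → 290 → 145 → 436 → 218 → 109 → 328 → 164 → 82 → 41 → 124 → 62 → 31 → 94 → 47 → 142 → 71 → 214 → 107 → 322 → 161 → 484 → 242 → 121 → 364 → 182 → 91 → 274 → 137 → 412 → 206 → 103 → 310 → 155 → 466 → 233 → 700 → 350 → 175 → 526 → 263 → 790 → 395 → 1186 → 593 → 1780 → 890 → 445 → 1336 → 668 → 334 → 167 → 502 → 251 → 754 → 377 → 1132 → 566 → 283 → 850 → 425 → 1276 → 638 → 319 → 958 → 479 → 1438 → 719 → 2158 → 1079 → 3238 → 1619 → 4858 → 2429 → 7288 → 3644 → 1822 → 911 → 2734 → 1367 → 4102 → 2051 → 6154 → 3077 → 9232 → 4616 → 2308 → 1154 → 577 → 1732 → 866 → 433 → 1300 → 650 → 325 → 976 → 488 → 244 → 122 → 61 → 184 → 92 → 46 → 23 → 70 → 35 → 106 → 53 → 160 → 80 → 40 → 20 → 10 → 5 → 16 → 8 → 4 → 2 → 1
Total steps = 119

119 steps


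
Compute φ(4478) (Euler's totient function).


4478 = 2 × 2239
Prime factors: 2, 2239
φ(4478) = 4478 × (1-1/2) × (1-1/2239)
= 4478 × 1/2 × 2238/2239 = 2238

φ(4478) = 2238


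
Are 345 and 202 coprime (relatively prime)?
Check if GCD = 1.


Euclidean algorithm:
345 = 1 * 202 + 143
202 = 1 * 143 + 59
143 = 2 * 59 + 25
59 = 2 * 25 + 9
25 = 2 * 9 + 7
9 = 1 * 7 + 2
7 = 3 * 2 + 1
2 = 2 * 1 + 0
GCD(345, 202) = 1

Yes, coprime (GCD = 1)
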